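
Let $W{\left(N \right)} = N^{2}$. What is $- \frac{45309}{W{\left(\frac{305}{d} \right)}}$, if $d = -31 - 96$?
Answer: $- \frac{730788861}{93025} \approx -7855.8$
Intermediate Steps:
$d = -127$
$- \frac{45309}{W{\left(\frac{305}{d} \right)}} = - \frac{45309}{\left(\frac{305}{-127}\right)^{2}} = - \frac{45309}{\left(305 \left(- \frac{1}{127}\right)\right)^{2}} = - \frac{45309}{\left(- \frac{305}{127}\right)^{2}} = - \frac{45309}{\frac{93025}{16129}} = \left(-45309\right) \frac{16129}{93025} = - \frac{730788861}{93025}$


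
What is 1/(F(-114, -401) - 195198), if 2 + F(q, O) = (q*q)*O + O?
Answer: -1/5406997 ≈ -1.8495e-7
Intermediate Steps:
F(q, O) = -2 + O + O*q² (F(q, O) = -2 + ((q*q)*O + O) = -2 + (q²*O + O) = -2 + (O*q² + O) = -2 + (O + O*q²) = -2 + O + O*q²)
1/(F(-114, -401) - 195198) = 1/((-2 - 401 - 401*(-114)²) - 195198) = 1/((-2 - 401 - 401*12996) - 195198) = 1/((-2 - 401 - 5211396) - 195198) = 1/(-5211799 - 195198) = 1/(-5406997) = -1/5406997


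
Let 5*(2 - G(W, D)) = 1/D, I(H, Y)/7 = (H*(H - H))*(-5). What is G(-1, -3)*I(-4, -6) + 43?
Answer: 43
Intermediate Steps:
I(H, Y) = 0 (I(H, Y) = 7*((H*(H - H))*(-5)) = 7*((H*0)*(-5)) = 7*(0*(-5)) = 7*0 = 0)
G(W, D) = 2 - 1/(5*D)
G(-1, -3)*I(-4, -6) + 43 = (2 - ⅕/(-3))*0 + 43 = (2 - ⅕*(-⅓))*0 + 43 = (2 + 1/15)*0 + 43 = (31/15)*0 + 43 = 0 + 43 = 43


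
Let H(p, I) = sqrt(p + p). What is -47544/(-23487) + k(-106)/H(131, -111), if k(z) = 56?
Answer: 15848/7829 + 28*sqrt(262)/131 ≈ 5.4840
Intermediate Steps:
H(p, I) = sqrt(2)*sqrt(p) (H(p, I) = sqrt(2*p) = sqrt(2)*sqrt(p))
-47544/(-23487) + k(-106)/H(131, -111) = -47544/(-23487) + 56/((sqrt(2)*sqrt(131))) = -47544*(-1/23487) + 56/(sqrt(262)) = 15848/7829 + 56*(sqrt(262)/262) = 15848/7829 + 28*sqrt(262)/131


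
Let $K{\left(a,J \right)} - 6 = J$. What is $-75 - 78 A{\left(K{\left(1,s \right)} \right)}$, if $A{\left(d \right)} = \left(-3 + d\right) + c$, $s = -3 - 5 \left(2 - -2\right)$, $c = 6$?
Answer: $1017$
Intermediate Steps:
$s = -23$ ($s = -3 - 5 \left(2 + 2\right) = -3 - 20 = -23$)
$K{\left(a,J \right)} = 6 + J$
$A{\left(d \right)} = 3 + d$ ($A{\left(d \right)} = \left(-3 + d\right) + 6 = 3 + d$)
$-75 - 78 A{\left(K{\left(1,s \right)} \right)} = -75 - 78 \left(3 + \left(6 - 23\right)\right) = -75 - 78 \left(3 - 17\right) = -75 - -1092 = -75 + 1092 = 1017$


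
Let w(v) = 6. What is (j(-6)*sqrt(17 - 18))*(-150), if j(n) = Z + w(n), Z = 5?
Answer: -1650*I ≈ -1650.0*I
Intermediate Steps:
j(n) = 11 (j(n) = 5 + 6 = 11)
(j(-6)*sqrt(17 - 18))*(-150) = (11*sqrt(17 - 18))*(-150) = (11*sqrt(-1))*(-150) = (11*I)*(-150) = -1650*I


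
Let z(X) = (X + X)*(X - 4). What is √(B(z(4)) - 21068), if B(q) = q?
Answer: 2*I*√5267 ≈ 145.15*I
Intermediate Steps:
z(X) = 2*X*(-4 + X) (z(X) = (2*X)*(-4 + X) = 2*X*(-4 + X))
√(B(z(4)) - 21068) = √(2*4*(-4 + 4) - 21068) = √(2*4*0 - 21068) = √(0 - 21068) = √(-21068) = 2*I*√5267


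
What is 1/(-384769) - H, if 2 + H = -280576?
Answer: 107957716481/384769 ≈ 2.8058e+5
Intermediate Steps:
H = -280578 (H = -2 - 280576 = -280578)
1/(-384769) - H = 1/(-384769) - 1*(-280578) = -1/384769 + 280578 = 107957716481/384769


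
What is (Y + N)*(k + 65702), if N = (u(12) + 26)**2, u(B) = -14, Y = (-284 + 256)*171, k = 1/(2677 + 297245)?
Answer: -15252037839630/49987 ≈ -3.0512e+8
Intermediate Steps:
k = 1/299922 ≈ 3.3342e-6
Y = -4788 (Y = -28*171 = -4788)
N = 144 (N = (-14 + 26)**2 = 12**2 = 144)
(Y + N)*(k + 65702) = (-4788 + 144)*(1/299922 + 65702) = -4644*19705475245/299922 = -15252037839630/49987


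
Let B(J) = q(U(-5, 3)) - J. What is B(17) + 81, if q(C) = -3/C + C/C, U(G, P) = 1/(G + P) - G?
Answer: 193/3 ≈ 64.333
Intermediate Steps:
q(C) = 1 - 3/C (q(C) = -3/C + 1 = 1 - 3/C)
B(J) = ⅓ - J (B(J) = (-3 + (1 - 1*(-5)² - 1*(-5)*3)/(-5 + 3))/(((1 - 1*(-5)² - 1*(-5)*3)/(-5 + 3))) - J = (-3 + (1 - 1*25 + 15)/(-2))/(((1 - 1*25 + 15)/(-2))) - J = (-3 - (1 - 25 + 15)/2)/((-(1 - 25 + 15)/2)) - J = (-3 - ½*(-9))/((-½*(-9))) - J = (-3 + 9/2)/(9/2) - J = (2/9)*(3/2) - J = ⅓ - J)
B(17) + 81 = (⅓ - 1*17) + 81 = (⅓ - 17) + 81 = -50/3 + 81 = 193/3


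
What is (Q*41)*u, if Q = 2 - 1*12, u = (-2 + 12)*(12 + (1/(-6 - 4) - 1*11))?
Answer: -3690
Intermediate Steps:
u = 9 (u = 10*(12 + (1/(-10) - 11)) = 10*(12 + (-⅒ - 11)) = 10*(12 - 111/10) = 10*(9/10) = 9)
Q = -10 (Q = 2 - 12 = -10)
(Q*41)*u = -10*41*9 = -410*9 = -3690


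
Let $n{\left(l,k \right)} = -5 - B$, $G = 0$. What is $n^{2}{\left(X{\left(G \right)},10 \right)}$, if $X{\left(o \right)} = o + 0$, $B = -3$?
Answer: $4$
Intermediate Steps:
$X{\left(o \right)} = o$
$n{\left(l,k \right)} = -2$ ($n{\left(l,k \right)} = -5 - -3 = -5 + 3 = -2$)
$n^{2}{\left(X{\left(G \right)},10 \right)} = \left(-2\right)^{2} = 4$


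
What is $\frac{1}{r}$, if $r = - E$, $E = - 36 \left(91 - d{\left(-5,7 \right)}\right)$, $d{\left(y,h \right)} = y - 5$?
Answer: $\frac{1}{3636} \approx 0.00027503$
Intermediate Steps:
$d{\left(y,h \right)} = -5 + y$ ($d{\left(y,h \right)} = y - 5 = -5 + y$)
$E = -3636$ ($E = - 36 \left(91 - \left(-5 - 5\right)\right) = - 36 \left(91 - -10\right) = - 36 \left(91 + 10\right) = \left(-36\right) 101 = -3636$)
$r = 3636$ ($r = \left(-1\right) \left(-3636\right) = 3636$)
$\frac{1}{r} = \frac{1}{3636}$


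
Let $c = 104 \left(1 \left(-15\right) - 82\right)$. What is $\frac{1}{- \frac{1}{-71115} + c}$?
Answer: $- \frac{71115}{717408119} \approx -9.9128 \cdot 10^{-5}$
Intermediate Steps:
$c = -10088$ ($c = 104 \left(-15 - 82\right) = 104 \left(-97\right) = -10088$)
$\frac{1}{- \frac{1}{-71115} + c} = \frac{1}{- \frac{1}{-71115} - 10088} = \frac{1}{\left(-1\right) \left(- \frac{1}{71115}\right) - 10088} = \frac{1}{\frac{1}{71115} - 10088} = \frac{1}{- \frac{717408119}{71115}} = - \frac{71115}{717408119}$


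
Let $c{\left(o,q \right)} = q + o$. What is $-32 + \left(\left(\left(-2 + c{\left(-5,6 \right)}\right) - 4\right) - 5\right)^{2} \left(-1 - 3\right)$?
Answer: $-432$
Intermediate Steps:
$c{\left(o,q \right)} = o + q$
$-32 + \left(\left(\left(-2 + c{\left(-5,6 \right)}\right) - 4\right) - 5\right)^{2} \left(-1 - 3\right) = -32 + \left(\left(\left(-2 + \left(-5 + 6\right)\right) - 4\right) - 5\right)^{2} \left(-1 - 3\right) = -32 + \left(\left(\left(-2 + 1\right) - 4\right) - 5\right)^{2} \left(-1 - 3\right) = -32 + \left(\left(-1 - 4\right) - 5\right)^{2} \left(-4\right) = -32 + \left(-5 - 5\right)^{2} \left(-4\right) = -32 + \left(-10\right)^{2} \left(-4\right) = -32 + 100 \left(-4\right) = -32 - 400 = -432$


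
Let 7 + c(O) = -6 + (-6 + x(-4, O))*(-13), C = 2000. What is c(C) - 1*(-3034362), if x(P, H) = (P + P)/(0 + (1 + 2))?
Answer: 9103385/3 ≈ 3.0345e+6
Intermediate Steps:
x(P, H) = 2*P/3 (x(P, H) = (2*P)/(0 + 3) = (2*P)/3 = (2*P)*(1/3) = 2*P/3)
c(O) = 299/3 (c(O) = -7 + (-6 + (-6 + (2/3)*(-4))*(-13)) = -7 + (-6 + (-6 - 8/3)*(-13)) = -7 + (-6 - 26/3*(-13)) = -7 + (-6 + 338/3) = -7 + 320/3 = 299/3)
c(C) - 1*(-3034362) = 299/3 - 1*(-3034362) = 299/3 + 3034362 = 9103385/3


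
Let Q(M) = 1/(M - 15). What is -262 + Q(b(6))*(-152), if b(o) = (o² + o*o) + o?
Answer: -16658/63 ≈ -264.41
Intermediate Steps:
b(o) = o + 2*o² (b(o) = (o² + o²) + o = 2*o² + o = o + 2*o²)
Q(M) = 1/(-15 + M)
-262 + Q(b(6))*(-152) = -262 - 152/(-15 + 6*(1 + 2*6)) = -262 - 152/(-15 + 6*(1 + 12)) = -262 - 152/(-15 + 6*13) = -262 - 152/(-15 + 78) = -262 - 152/63 = -16658/63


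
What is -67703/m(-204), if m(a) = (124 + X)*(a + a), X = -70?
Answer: 67703/22032 ≈ 3.0729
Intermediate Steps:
m(a) = 108*a (m(a) = (124 - 70)*(a + a) = 54*(2*a) = 108*a)
-67703/m(-204) = -67703/(108*(-204)) = -67703/(-22032) = -67703*(-1/22032) = 67703/22032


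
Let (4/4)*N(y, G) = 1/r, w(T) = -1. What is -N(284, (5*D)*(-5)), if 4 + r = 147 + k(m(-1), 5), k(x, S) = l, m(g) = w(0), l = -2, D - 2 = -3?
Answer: -1/141 ≈ -0.0070922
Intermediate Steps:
D = -1 (D = 2 - 3 = -1)
m(g) = -1
k(x, S) = -2
r = 141 (r = -4 + (147 - 2) = -4 + 145 = 141)
N(y, G) = 1/141
-N(284, (5*D)*(-5)) = -1*1/141 = -1/141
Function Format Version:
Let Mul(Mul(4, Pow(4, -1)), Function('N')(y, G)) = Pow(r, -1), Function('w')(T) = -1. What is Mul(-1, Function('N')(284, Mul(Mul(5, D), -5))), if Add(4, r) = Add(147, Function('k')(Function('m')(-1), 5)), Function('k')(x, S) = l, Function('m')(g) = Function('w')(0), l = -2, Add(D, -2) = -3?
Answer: Rational(-1, 141) ≈ -0.0070922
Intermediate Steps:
D = -1 (D = Add(2, -3) = -1)
Function('m')(g) = -1
Function('k')(x, S) = -2
r = 141 (r = Add(-4, Add(147, -2)) = Add(-4, 145) = 141)
Function('N')(y, G) = Rational(1, 141) (Function('N')(y, G) = Pow(141, -1) = Rational(1, 141))
Mul(-1, Function('N')(284, Mul(Mul(5, D), -5))) = Mul(-1, Rational(1, 141)) = Rational(-1, 141)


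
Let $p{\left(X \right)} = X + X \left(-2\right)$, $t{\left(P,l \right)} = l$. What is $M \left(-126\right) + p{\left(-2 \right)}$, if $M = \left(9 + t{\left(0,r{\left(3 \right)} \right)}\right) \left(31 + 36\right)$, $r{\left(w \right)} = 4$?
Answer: $-109744$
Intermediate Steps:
$M = 871$ ($M = \left(9 + 4\right) \left(31 + 36\right) = 13 \cdot 67 = 871$)
$p{\left(X \right)} = - X$ ($p{\left(X \right)} = X - 2 X = - X$)
$M \left(-126\right) + p{\left(-2 \right)} = 871 \left(-126\right) - -2 = -109746 + 2 = -109744$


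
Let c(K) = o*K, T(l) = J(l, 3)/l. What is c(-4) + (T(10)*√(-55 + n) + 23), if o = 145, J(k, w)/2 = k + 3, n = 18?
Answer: -557 + 13*I*√37/5 ≈ -557.0 + 15.815*I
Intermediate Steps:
J(k, w) = 6 + 2*k (J(k, w) = 2*(k + 3) = 2*(3 + k) = 6 + 2*k)
T(l) = (6 + 2*l)/l
c(K) = 145*K
c(-4) + (T(10)*√(-55 + n) + 23) = 145*(-4) + ((2 + 6/10)*√(-55 + 18) + 23) = -580 + ((2 + 6*(⅒))*√(-37) + 23) = -580 + ((2 + ⅗)*(I*√37) + 23) = -580 + (13*(I*√37)/5 + 23) = -580 + (13*I*√37/5 + 23) = -580 + (23 + 13*I*√37/5) = -557 + 13*I*√37/5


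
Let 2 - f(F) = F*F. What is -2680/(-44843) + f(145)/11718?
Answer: -911330149/525470274 ≈ -1.7343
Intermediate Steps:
f(F) = 2 - F² (f(F) = 2 - F*F = 2 - F²)
-2680/(-44843) + f(145)/11718 = -2680/(-44843) + (2 - 1*145²)/11718 = -2680*(-1/44843) + (2 - 1*21025)*(1/11718) = 2680/44843 + (2 - 21025)*(1/11718) = 2680/44843 - 21023*1/11718 = 2680/44843 - 21023/11718 = -911330149/525470274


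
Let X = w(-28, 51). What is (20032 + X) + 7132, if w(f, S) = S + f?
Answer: 27187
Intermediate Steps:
X = 23 (X = 51 - 28 = 23)
(20032 + X) + 7132 = (20032 + 23) + 7132 = 20055 + 7132 = 27187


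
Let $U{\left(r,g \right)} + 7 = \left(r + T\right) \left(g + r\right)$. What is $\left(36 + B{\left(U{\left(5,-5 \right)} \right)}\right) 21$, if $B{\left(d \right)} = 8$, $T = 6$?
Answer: $924$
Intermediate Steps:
$U{\left(r,g \right)} = -7 + \left(6 + r\right) \left(g + r\right)$ ($U{\left(r,g \right)} = -7 + \left(r + 6\right) \left(g + r\right) = -7 + \left(6 + r\right) \left(g + r\right)$)
$\left(36 + B{\left(U{\left(5,-5 \right)} \right)}\right) 21 = \left(36 + 8\right) 21 = 44 \cdot 21 = 924$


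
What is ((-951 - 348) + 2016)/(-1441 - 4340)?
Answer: -239/1927 ≈ -0.12403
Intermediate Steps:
((-951 - 348) + 2016)/(-1441 - 4340) = (-1299 + 2016)/(-5781) = 717*(-1/5781) = -239/1927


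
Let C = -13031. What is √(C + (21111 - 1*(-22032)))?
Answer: 4*√1882 ≈ 173.53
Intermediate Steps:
√(C + (21111 - 1*(-22032))) = √(-13031 + (21111 - 1*(-22032))) = √(-13031 + (21111 + 22032)) = √(-13031 + 43143) = √30112 = 4*√1882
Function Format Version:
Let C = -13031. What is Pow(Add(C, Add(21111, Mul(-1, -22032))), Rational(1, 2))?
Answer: Mul(4, Pow(1882, Rational(1, 2))) ≈ 173.53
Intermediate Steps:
Pow(Add(C, Add(21111, Mul(-1, -22032))), Rational(1, 2)) = Pow(Add(-13031, Add(21111, Mul(-1, -22032))), Rational(1, 2)) = Pow(Add(-13031, Add(21111, 22032)), Rational(1, 2)) = Pow(Add(-13031, 43143), Rational(1, 2)) = Pow(30112, Rational(1, 2)) = Mul(4, Pow(1882, Rational(1, 2)))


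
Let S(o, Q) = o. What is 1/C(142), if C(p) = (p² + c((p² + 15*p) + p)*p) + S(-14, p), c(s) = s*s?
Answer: 1/71479141782 ≈ 1.3990e-11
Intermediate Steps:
c(s) = s²
C(p) = -14 + p² + p*(p² + 16*p)² (C(p) = (p² + ((p² + 15*p) + p)²*p) - 14 = (p² + (p² + 16*p)²*p) - 14 = (p² + p*(p² + 16*p)²) - 14 = -14 + p² + p*(p² + 16*p)²)
1/C(142) = 1/(-14 + 142² + 142³*(16 + 142)²) = 1/(-14 + 20164 + 2863288*158²) = 1/(-14 + 20164 + 2863288*24964) = 1/(-14 + 20164 + 71479121632) = 1/71479141782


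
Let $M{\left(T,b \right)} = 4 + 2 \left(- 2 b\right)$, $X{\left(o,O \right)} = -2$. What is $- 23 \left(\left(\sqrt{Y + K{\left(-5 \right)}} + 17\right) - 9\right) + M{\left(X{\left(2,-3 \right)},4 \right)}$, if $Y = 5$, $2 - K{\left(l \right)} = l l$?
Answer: $-196 - 69 i \sqrt{2} \approx -196.0 - 97.581 i$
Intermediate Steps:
$K{\left(l \right)} = 2 - l^{2}$ ($K{\left(l \right)} = 2 - l l = 2 - l^{2}$)
$M{\left(T,b \right)} = 4 - 4 b$
$- 23 \left(\left(\sqrt{Y + K{\left(-5 \right)}} + 17\right) - 9\right) + M{\left(X{\left(2,-3 \right)},4 \right)} = - 23 \left(\left(\sqrt{5 + \left(2 - \left(-5\right)^{2}\right)} + 17\right) - 9\right) + \left(4 - 16\right) = - 23 \left(\left(\sqrt{5 + \left(2 - 25\right)} + 17\right) - 9\right) + \left(4 - 16\right) = - 23 \left(\left(\sqrt{5 + \left(2 - 25\right)} + 17\right) - 9\right) - 12 = - 23 \left(\left(\sqrt{5 - 23} + 17\right) - 9\right) - 12 = - 23 \left(\left(\sqrt{-18} + 17\right) - 9\right) - 12 = - 23 \left(\left(3 i \sqrt{2} + 17\right) - 9\right) - 12 = - 23 \left(\left(17 + 3 i \sqrt{2}\right) - 9\right) - 12 = - 23 \left(8 + 3 i \sqrt{2}\right) - 12 = \left(-184 - 69 i \sqrt{2}\right) - 12 = -196 - 69 i \sqrt{2}$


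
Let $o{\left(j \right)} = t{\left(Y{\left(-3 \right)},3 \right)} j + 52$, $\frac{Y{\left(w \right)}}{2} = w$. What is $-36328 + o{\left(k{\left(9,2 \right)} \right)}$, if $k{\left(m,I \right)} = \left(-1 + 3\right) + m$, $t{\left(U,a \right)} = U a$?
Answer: $-36474$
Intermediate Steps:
$Y{\left(w \right)} = 2 w$
$k{\left(m,I \right)} = 2 + m$
$o{\left(j \right)} = 52 - 18 j$ ($o{\left(j \right)} = 2 \left(-3\right) 3 j + 52 = \left(-6\right) 3 j + 52 = - 18 j + 52 = 52 - 18 j$)
$-36328 + o{\left(k{\left(9,2 \right)} \right)} = -36328 + \left(52 - 18 \left(2 + 9\right)\right) = -36328 + \left(52 - 198\right) = -36328 - 146 = -36474$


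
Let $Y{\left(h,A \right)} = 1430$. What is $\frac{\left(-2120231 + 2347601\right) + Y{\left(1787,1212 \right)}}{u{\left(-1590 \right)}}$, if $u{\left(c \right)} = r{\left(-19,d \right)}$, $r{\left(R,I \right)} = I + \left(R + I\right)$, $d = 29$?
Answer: $\frac{17600}{3} \approx 5866.7$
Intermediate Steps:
$r{\left(R,I \right)} = R + 2 I$ ($r{\left(R,I \right)} = I + \left(I + R\right) = R + 2 I$)
$u{\left(c \right)} = 39$ ($u{\left(c \right)} = -19 + 2 \cdot 29 = -19 + 58 = 39$)
$\frac{\left(-2120231 + 2347601\right) + Y{\left(1787,1212 \right)}}{u{\left(-1590 \right)}} = \frac{\left(-2120231 + 2347601\right) + 1430}{39} = \left(227370 + 1430\right) \frac{1}{39} = 228800 \cdot \frac{1}{39} = \frac{17600}{3}$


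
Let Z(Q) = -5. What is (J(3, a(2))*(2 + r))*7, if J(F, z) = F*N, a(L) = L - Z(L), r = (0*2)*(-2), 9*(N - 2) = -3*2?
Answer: 56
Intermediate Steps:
N = 4/3 (N = 2 + (-3*2)/9 = 2 + (⅑)*(-6) = 2 - ⅔ = 4/3 ≈ 1.3333)
r = 0 (r = 0*(-2) = 0)
a(L) = 5 + L (a(L) = L - 1*(-5) = L + 5 = 5 + L)
J(F, z) = 4*F/3 (J(F, z) = F*(4/3) = 4*F/3)
(J(3, a(2))*(2 + r))*7 = (((4/3)*3)*(2 + 0))*7 = (4*2)*7 = 8*7 = 56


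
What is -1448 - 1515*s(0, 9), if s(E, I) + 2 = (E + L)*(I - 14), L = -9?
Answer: -66593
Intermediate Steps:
s(E, I) = -2 + (-14 + I)*(-9 + E) (s(E, I) = -2 + (E - 9)*(I - 14) = -2 + (-9 + E)*(-14 + I) = -2 + (-14 + I)*(-9 + E))
-1448 - 1515*s(0, 9) = -1448 - 1515*(124 - 14*0 - 9*9 + 0*9) = -1448 - 1515*(124 + 0 - 81 + 0) = -1448 - 1515*43 = -1448 - 65145 = -66593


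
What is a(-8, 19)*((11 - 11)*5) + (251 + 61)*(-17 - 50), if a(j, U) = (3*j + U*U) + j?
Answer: -20904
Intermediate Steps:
a(j, U) = U² + 4*j (a(j, U) = (3*j + U²) + j = (U² + 3*j) + j = U² + 4*j)
a(-8, 19)*((11 - 11)*5) + (251 + 61)*(-17 - 50) = (19² + 4*(-8))*((11 - 11)*5) + (251 + 61)*(-17 - 50) = (361 - 32)*(0*5) + 312*(-67) = 329*0 - 20904 = 0 - 20904 = -20904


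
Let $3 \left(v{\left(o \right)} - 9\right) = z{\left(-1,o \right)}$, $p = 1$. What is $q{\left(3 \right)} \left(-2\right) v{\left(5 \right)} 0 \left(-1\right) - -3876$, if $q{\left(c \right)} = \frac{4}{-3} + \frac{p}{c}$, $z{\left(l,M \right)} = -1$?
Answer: $3876$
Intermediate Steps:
$v{\left(o \right)} = \frac{26}{3}$ ($v{\left(o \right)} = 9 + \frac{1}{3} \left(-1\right) = 9 - \frac{1}{3} = \frac{26}{3}$)
$q{\left(c \right)} = - \frac{4}{3} + \frac{1}{c}$ ($q{\left(c \right)} = \frac{4}{-3} + 1 \frac{1}{c} = 4 \left(- \frac{1}{3}\right) + \frac{1}{c} = - \frac{4}{3} + \frac{1}{c}$)
$q{\left(3 \right)} \left(-2\right) v{\left(5 \right)} 0 \left(-1\right) - -3876 = \left(- \frac{4}{3} + \frac{1}{3}\right) \left(-2\right) \frac{26}{3} \cdot 0 \left(-1\right) - -3876 = \left(- \frac{4}{3} + \frac{1}{3}\right) \left(-2\right) 0 \left(-1\right) + 3876 = \left(-1\right) \left(-2\right) 0 + 3876 = 2 \cdot 0 + 3876 = 0 + 3876 = 3876$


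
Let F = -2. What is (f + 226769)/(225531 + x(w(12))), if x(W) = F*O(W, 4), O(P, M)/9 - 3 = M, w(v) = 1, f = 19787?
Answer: 246556/225405 ≈ 1.0938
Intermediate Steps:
O(P, M) = 27 + 9*M
x(W) = -126 (x(W) = -2*(27 + 9*4) = -2*(27 + 36) = -2*63 = -126)
(f + 226769)/(225531 + x(w(12))) = (19787 + 226769)/(225531 - 126) = 246556/225405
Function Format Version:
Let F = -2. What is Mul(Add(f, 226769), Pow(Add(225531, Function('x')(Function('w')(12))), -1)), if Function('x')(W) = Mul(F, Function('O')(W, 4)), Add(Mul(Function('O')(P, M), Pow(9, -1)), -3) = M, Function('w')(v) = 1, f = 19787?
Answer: Rational(246556, 225405) ≈ 1.0938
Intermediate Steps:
Function('O')(P, M) = Add(27, Mul(9, M))
Function('x')(W) = -126 (Function('x')(W) = Mul(-2, Add(27, Mul(9, 4))) = Mul(-2, Add(27, 36)) = Mul(-2, 63) = -126)
Mul(Add(f, 226769), Pow(Add(225531, Function('x')(Function('w')(12))), -1)) = Mul(Add(19787, 226769), Pow(Add(225531, -126), -1)) = Mul(246556, Pow(225405, -1)) = Mul(246556, Rational(1, 225405)) = Rational(246556, 225405)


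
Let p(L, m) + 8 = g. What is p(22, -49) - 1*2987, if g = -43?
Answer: -3038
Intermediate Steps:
p(L, m) = -51 (p(L, m) = -8 - 43 = -51)
p(22, -49) - 1*2987 = -51 - 1*2987 = -51 - 2987 = -3038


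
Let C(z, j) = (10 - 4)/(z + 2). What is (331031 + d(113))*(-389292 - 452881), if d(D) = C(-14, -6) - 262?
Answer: -557128599901/2 ≈ -2.7856e+11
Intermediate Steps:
C(z, j) = 6/(2 + z)
d(D) = -525/2 (d(D) = 6/(2 - 14) - 262 = 6/(-12) - 262 = 6*(-1/12) - 262 = -½ - 262 = -525/2)
(331031 + d(113))*(-389292 - 452881) = (331031 - 525/2)*(-389292 - 452881) = (661537/2)*(-842173) = -557128599901/2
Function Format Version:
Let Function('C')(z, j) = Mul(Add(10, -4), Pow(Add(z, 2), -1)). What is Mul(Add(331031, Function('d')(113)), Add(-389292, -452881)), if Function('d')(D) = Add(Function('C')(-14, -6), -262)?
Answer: Rational(-557128599901, 2) ≈ -2.7856e+11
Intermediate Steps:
Function('C')(z, j) = Mul(6, Pow(Add(2, z), -1))
Function('d')(D) = Rational(-525, 2) (Function('d')(D) = Add(Mul(6, Pow(Add(2, -14), -1)), -262) = Add(Mul(6, Pow(-12, -1)), -262) = Add(Mul(6, Rational(-1, 12)), -262) = Add(Rational(-1, 2), -262) = Rational(-525, 2))
Mul(Add(331031, Function('d')(113)), Add(-389292, -452881)) = Mul(Add(331031, Rational(-525, 2)), Add(-389292, -452881)) = Mul(Rational(661537, 2), -842173) = Rational(-557128599901, 2)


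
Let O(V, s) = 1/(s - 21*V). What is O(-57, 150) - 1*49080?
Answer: -66110759/1347 ≈ -49080.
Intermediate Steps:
O(-57, 150) - 1*49080 = 1/(150 - 21*(-57)) - 1*49080 = 1/(150 + 1197) - 49080 = 1/1347 - 49080 = -66110759/1347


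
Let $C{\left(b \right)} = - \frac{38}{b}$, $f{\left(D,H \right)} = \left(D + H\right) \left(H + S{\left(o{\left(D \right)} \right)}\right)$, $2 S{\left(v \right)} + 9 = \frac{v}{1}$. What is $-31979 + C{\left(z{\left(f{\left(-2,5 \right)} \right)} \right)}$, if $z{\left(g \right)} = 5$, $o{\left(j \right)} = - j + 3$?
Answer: $- \frac{159933}{5} \approx -31987.0$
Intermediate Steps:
$o{\left(j \right)} = 3 - j$
$S{\left(v \right)} = - \frac{9}{2} + \frac{v}{2}$ ($S{\left(v \right)} = - \frac{9}{2} + \frac{v 1^{-1}}{2} = - \frac{9}{2} + \frac{v 1}{2} = - \frac{9}{2} + \frac{v}{2}$)
$f{\left(D,H \right)} = \left(D + H\right) \left(-3 + H - \frac{D}{2}\right)$ ($f{\left(D,H \right)} = \left(D + H\right) \left(H + \left(- \frac{9}{2} + \frac{3 - D}{2}\right)\right) = \left(D + H\right) \left(H - \left(3 + \frac{D}{2}\right)\right) = \left(D + H\right) \left(-3 + H - \frac{D}{2}\right)$)
$-31979 + C{\left(z{\left(f{\left(-2,5 \right)} \right)} \right)} = -31979 - \frac{38}{5} = - \frac{159933}{5}$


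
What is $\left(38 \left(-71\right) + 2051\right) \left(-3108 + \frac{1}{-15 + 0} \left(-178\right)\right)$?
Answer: $\frac{30047974}{15} \approx 2.0032 \cdot 10^{6}$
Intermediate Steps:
$\left(38 \left(-71\right) + 2051\right) \left(-3108 + \frac{1}{-15 + 0} \left(-178\right)\right) = \left(-2698 + 2051\right) \left(-3108 + \frac{1}{-15} \left(-178\right)\right) = - 647 \left(-3108 - - \frac{178}{15}\right) = - 647 \left(-3108 + \frac{178}{15}\right) = \left(-647\right) \left(- \frac{46442}{15}\right) = \frac{30047974}{15}$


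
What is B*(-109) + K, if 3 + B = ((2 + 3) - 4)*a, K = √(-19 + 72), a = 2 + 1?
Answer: √53 ≈ 7.2801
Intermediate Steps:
a = 3
K = √53 ≈ 7.2801
B = 0 (B = -3 + ((2 + 3) - 4)*3 = -3 + (5 - 4)*3 = -3 + 1*3 = -3 + 3 = 0)
B*(-109) + K = 0*(-109) + √53 = 0 + √53 = √53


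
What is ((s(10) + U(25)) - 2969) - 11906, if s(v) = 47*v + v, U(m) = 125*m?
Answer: -11270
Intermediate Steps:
s(v) = 48*v
((s(10) + U(25)) - 2969) - 11906 = ((48*10 + 125*25) - 2969) - 11906 = ((480 + 3125) - 2969) - 11906 = (3605 - 2969) - 11906 = 636 - 11906 = -11270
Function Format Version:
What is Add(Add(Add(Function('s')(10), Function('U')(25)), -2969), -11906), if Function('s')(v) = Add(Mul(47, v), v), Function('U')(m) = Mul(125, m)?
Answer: -11270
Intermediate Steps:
Function('s')(v) = Mul(48, v)
Add(Add(Add(Function('s')(10), Function('U')(25)), -2969), -11906) = Add(Add(Add(Mul(48, 10), Mul(125, 25)), -2969), -11906) = Add(Add(Add(480, 3125), -2969), -11906) = Add(Add(3605, -2969), -11906) = Add(636, -11906) = -11270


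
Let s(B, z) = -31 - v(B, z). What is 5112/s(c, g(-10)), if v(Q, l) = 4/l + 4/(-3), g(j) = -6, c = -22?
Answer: -5112/29 ≈ -176.28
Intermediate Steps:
v(Q, l) = -4/3 + 4/l (v(Q, l) = 4/l + 4*(-⅓) = 4/l - 4/3 = -4/3 + 4/l)
s(B, z) = -89/3 - 4/z (s(B, z) = -31 - (-4/3 + 4/z) = -31 + (4/3 - 4/z) = -89/3 - 4/z)
5112/s(c, g(-10)) = 5112/(-89/3 - 4/(-6)) = 5112/(-89/3 - 4*(-⅙)) = 5112/(-89/3 + ⅔) = 5112/(-29) = 5112*(-1/29) = -5112/29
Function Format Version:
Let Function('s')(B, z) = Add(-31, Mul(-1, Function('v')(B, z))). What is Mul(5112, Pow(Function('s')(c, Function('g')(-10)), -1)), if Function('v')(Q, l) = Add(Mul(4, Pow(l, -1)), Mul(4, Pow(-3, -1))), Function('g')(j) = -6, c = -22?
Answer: Rational(-5112, 29) ≈ -176.28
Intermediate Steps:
Function('v')(Q, l) = Add(Rational(-4, 3), Mul(4, Pow(l, -1))) (Function('v')(Q, l) = Add(Mul(4, Pow(l, -1)), Mul(4, Rational(-1, 3))) = Add(Mul(4, Pow(l, -1)), Rational(-4, 3)) = Add(Rational(-4, 3), Mul(4, Pow(l, -1))))
Function('s')(B, z) = Add(Rational(-89, 3), Mul(-4, Pow(z, -1))) (Function('s')(B, z) = Add(-31, Mul(-1, Add(Rational(-4, 3), Mul(4, Pow(z, -1))))) = Add(-31, Add(Rational(4, 3), Mul(-4, Pow(z, -1)))) = Add(Rational(-89, 3), Mul(-4, Pow(z, -1))))
Mul(5112, Pow(Function('s')(c, Function('g')(-10)), -1)) = Mul(5112, Pow(Add(Rational(-89, 3), Mul(-4, Pow(-6, -1))), -1)) = Mul(5112, Pow(Add(Rational(-89, 3), Mul(-4, Rational(-1, 6))), -1)) = Mul(5112, Pow(Add(Rational(-89, 3), Rational(2, 3)), -1)) = Mul(5112, Pow(-29, -1)) = Mul(5112, Rational(-1, 29)) = Rational(-5112, 29)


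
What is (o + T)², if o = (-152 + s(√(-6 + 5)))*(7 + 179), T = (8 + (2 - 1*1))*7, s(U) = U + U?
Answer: 795609297 - 20987496*I ≈ 7.9561e+8 - 2.0987e+7*I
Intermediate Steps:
s(U) = 2*U
T = 63 (T = (8 + (2 - 1))*7 = (8 + 1)*7 = 9*7 = 63)
o = -28272 + 372*I (o = (-152 + 2*√(-6 + 5))*(7 + 179) = (-152 + 2*√(-1))*186 = (-152 + 2*I)*186 = -28272 + 372*I ≈ -28272.0 + 372.0*I)
(o + T)² = ((-28272 + 372*I) + 63)² = (-28209 + 372*I)²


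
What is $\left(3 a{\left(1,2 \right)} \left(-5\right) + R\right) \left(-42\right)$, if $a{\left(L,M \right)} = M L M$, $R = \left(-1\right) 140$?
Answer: $8400$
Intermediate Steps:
$R = -140$
$a{\left(L,M \right)} = L M^{2}$ ($a{\left(L,M \right)} = L M M = L M^{2}$)
$\left(3 a{\left(1,2 \right)} \left(-5\right) + R\right) \left(-42\right) = \left(3 \cdot 1 \cdot 2^{2} \left(-5\right) - 140\right) \left(-42\right) = \left(3 \cdot 1 \cdot 4 \left(-5\right) - 140\right) \left(-42\right) = \left(3 \cdot 4 \left(-5\right) - 140\right) \left(-42\right) = \left(12 \left(-5\right) - 140\right) \left(-42\right) = \left(-60 - 140\right) \left(-42\right) = \left(-200\right) \left(-42\right) = 8400$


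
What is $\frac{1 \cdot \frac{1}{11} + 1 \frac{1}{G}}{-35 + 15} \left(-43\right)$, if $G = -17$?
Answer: $\frac{129}{1870} \approx 0.068984$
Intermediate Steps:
$\frac{1 \cdot \frac{1}{11} + 1 \frac{1}{G}}{-35 + 15} \left(-43\right) = \frac{1 \cdot \frac{1}{11} + 1 \frac{1}{-17}}{-35 + 15} \left(-43\right) = \frac{1 \cdot \frac{1}{11} + 1 \left(- \frac{1}{17}\right)}{-20} \left(-43\right) = \left(\frac{1}{11} - \frac{1}{17}\right) \left(- \frac{1}{20}\right) \left(-43\right) = \frac{6}{187} \left(- \frac{1}{20}\right) \left(-43\right) = \left(- \frac{3}{1870}\right) \left(-43\right) = \frac{129}{1870}$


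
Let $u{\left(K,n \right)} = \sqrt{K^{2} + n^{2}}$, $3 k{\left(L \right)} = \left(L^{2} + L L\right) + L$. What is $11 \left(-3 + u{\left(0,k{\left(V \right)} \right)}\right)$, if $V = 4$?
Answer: $99$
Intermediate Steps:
$k{\left(L \right)} = \frac{L}{3} + \frac{2 L^{2}}{3}$ ($k{\left(L \right)} = \frac{\left(L^{2} + L L\right) + L}{3} = \frac{\left(L^{2} + L^{2}\right) + L}{3} = \frac{2 L^{2} + L}{3} = \frac{L + 2 L^{2}}{3} = \frac{L}{3} + \frac{2 L^{2}}{3}$)
$11 \left(-3 + u{\left(0,k{\left(V \right)} \right)}\right) = 11 \left(-3 + \sqrt{0^{2} + \left(\frac{1}{3} \cdot 4 \left(1 + 2 \cdot 4\right)\right)^{2}}\right) = 11 \left(-3 + \sqrt{0 + \left(\frac{1}{3} \cdot 4 \left(1 + 8\right)\right)^{2}}\right) = 11 \left(-3 + \sqrt{0 + \left(\frac{1}{3} \cdot 4 \cdot 9\right)^{2}}\right) = 11 \left(-3 + \sqrt{0 + 12^{2}}\right) = 11 \left(-3 + \sqrt{0 + 144}\right) = 11 \left(-3 + \sqrt{144}\right) = 11 \left(-3 + 12\right) = 11 \cdot 9 = 99$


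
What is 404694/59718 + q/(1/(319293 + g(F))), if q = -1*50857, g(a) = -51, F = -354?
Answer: -161593826424033/9953 ≈ -1.6236e+10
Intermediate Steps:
q = -50857
404694/59718 + q/(1/(319293 + g(F))) = 404694/59718 - 50857/(1/(319293 - 51)) = 404694*(1/59718) - 50857/(1/319242) = 67449/9953 - 50857/1/319242 = 67449/9953 - 50857*319242 = 67449/9953 - 16235690394 = -161593826424033/9953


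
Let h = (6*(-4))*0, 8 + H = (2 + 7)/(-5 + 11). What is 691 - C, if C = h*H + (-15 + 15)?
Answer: 691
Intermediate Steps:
H = -13/2 (H = -8 + (2 + 7)/(-5 + 11) = -8 + 9/6 = -8 + 9*(⅙) = -8 + 3/2 = -13/2 ≈ -6.5000)
h = 0 (h = -24*0 = 0)
C = 0 (C = 0*(-13/2) + (-15 + 15) = 0 + 0 = 0)
691 - C = 691 - 1*0 = 691 + 0 = 691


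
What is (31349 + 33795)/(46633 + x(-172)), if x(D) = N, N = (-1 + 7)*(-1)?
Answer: 65144/46627 ≈ 1.3971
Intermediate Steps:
N = -6 (N = 6*(-1) = -6)
x(D) = -6
(31349 + 33795)/(46633 + x(-172)) = (31349 + 33795)/(46633 - 6) = 65144/46627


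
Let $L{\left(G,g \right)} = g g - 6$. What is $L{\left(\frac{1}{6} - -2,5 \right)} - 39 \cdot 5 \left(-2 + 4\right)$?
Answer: $-371$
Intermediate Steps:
$L{\left(G,g \right)} = -6 + g^{2}$ ($L{\left(G,g \right)} = g^{2} - 6 = -6 + g^{2}$)
$L{\left(\frac{1}{6} - -2,5 \right)} - 39 \cdot 5 \left(-2 + 4\right) = \left(-6 + 5^{2}\right) - 39 \cdot 5 \left(-2 + 4\right) = \left(-6 + 25\right) - 39 \cdot 5 \cdot 2 = 19 - 390 = -371$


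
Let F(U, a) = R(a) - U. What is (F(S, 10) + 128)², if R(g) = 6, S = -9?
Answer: 20449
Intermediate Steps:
F(U, a) = 6 - U
(F(S, 10) + 128)² = ((6 - 1*(-9)) + 128)² = ((6 + 9) + 128)² = (15 + 128)² = 143² = 20449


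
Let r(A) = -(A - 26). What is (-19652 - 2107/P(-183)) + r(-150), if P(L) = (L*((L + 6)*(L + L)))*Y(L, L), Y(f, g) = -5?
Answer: -1154450224387/59275530 ≈ -19476.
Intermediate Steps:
r(A) = 26 - A (r(A) = -(-26 + A) = 26 - A)
P(L) = -10*L**2*(6 + L) (P(L) = (L*((L + 6)*(L + L)))*(-5) = (L*((6 + L)*(2*L)))*(-5) = (L*(2*L*(6 + L)))*(-5) = (2*L**2*(6 + L))*(-5) = -10*L**2*(6 + L))
(-19652 - 2107/P(-183)) + r(-150) = (-19652 - 2107*1/(334890*(-6 - 1*(-183)))) + (26 - 1*(-150)) = (-19652 - 2107*1/(334890*(-6 + 183))) + (26 + 150) = (-19652 - 2107/(10*33489*177)) + 176 = (-19652 - 2107/59275530) + 176 = -1164882717667/59275530 + 176 = -1154450224387/59275530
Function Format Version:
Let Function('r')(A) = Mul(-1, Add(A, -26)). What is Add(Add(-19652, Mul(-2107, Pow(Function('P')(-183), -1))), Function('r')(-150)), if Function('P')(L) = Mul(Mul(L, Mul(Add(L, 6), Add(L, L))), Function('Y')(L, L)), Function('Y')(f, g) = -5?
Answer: Rational(-1154450224387, 59275530) ≈ -19476.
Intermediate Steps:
Function('r')(A) = Add(26, Mul(-1, A)) (Function('r')(A) = Mul(-1, Add(-26, A)) = Add(26, Mul(-1, A)))
Function('P')(L) = Mul(-10, Pow(L, 2), Add(6, L)) (Function('P')(L) = Mul(Mul(L, Mul(Add(L, 6), Add(L, L))), -5) = Mul(Mul(L, Mul(Add(6, L), Mul(2, L))), -5) = Mul(Mul(L, Mul(2, L, Add(6, L))), -5) = Mul(Mul(2, Pow(L, 2), Add(6, L)), -5) = Mul(-10, Pow(L, 2), Add(6, L)))
Add(Add(-19652, Mul(-2107, Pow(Function('P')(-183), -1))), Function('r')(-150)) = Add(Add(-19652, Mul(-2107, Pow(Mul(10, Pow(-183, 2), Add(-6, Mul(-1, -183))), -1))), Add(26, Mul(-1, -150))) = Add(Add(-19652, Mul(-2107, Pow(Mul(10, 33489, Add(-6, 183)), -1))), Add(26, 150)) = Add(Add(-19652, Mul(-2107, Pow(Mul(10, 33489, 177), -1))), 176) = Add(Add(-19652, Mul(-2107, Pow(59275530, -1))), 176) = Add(Add(-19652, Mul(-2107, Rational(1, 59275530))), 176) = Add(Add(-19652, Rational(-2107, 59275530)), 176) = Add(Rational(-1164882717667, 59275530), 176) = Rational(-1154450224387, 59275530)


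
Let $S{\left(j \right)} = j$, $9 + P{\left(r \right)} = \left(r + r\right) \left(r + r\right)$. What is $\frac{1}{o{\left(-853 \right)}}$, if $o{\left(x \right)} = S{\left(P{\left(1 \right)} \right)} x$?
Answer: $\frac{1}{4265} \approx 0.00023447$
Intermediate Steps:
$P{\left(r \right)} = -9 + 4 r^{2}$ ($P{\left(r \right)} = -9 + \left(r + r\right) \left(r + r\right) = -9 + 2 r 2 r = -9 + 4 r^{2}$)
$o{\left(x \right)} = - 5 x$ ($o{\left(x \right)} = \left(-9 + 4 \cdot 1^{2}\right) x = \left(-9 + 4 \cdot 1\right) x = \left(-9 + 4\right) x = - 5 x$)
$\frac{1}{o{\left(-853 \right)}} = \frac{1}{\left(-5\right) \left(-853\right)} = \frac{1}{4265}$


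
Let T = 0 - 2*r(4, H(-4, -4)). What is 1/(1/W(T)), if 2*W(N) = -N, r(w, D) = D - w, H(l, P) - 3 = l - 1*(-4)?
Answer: -1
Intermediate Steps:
H(l, P) = 7 + l (H(l, P) = 3 + (l - 1*(-4)) = 3 + (l + 4) = 3 + (4 + l) = 7 + l)
T = 2 (T = 0 - 2*((7 - 4) - 1*4) = 0 - 2*(3 - 4) = 0 - 2*(-1) = 0 + 2 = 2)
W(N) = -N/2 (W(N) = (-N)/2 = -N/2)
1/(1/W(T)) = 1/(1/(-1/2*2)) = 1/(1/(-1)) = 1/(-1) = -1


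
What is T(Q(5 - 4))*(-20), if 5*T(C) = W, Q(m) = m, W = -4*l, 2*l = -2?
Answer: -16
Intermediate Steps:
l = -1 (l = (½)*(-2) = -1)
W = 4 (W = -4*(-1) = 4)
T(C) = ⅘ (T(C) = (⅕)*4 = ⅘)
T(Q(5 - 4))*(-20) = (⅘)*(-20) = -16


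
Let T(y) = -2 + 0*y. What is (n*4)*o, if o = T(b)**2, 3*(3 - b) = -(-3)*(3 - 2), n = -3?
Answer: -48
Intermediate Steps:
b = 2 (b = 3 - (-1)*(-3*(3 - 2))/3 = 3 - (-1)*(-3*1)/3 = 3 - (-1)*(-3)/3 = 3 - 1/3*3 = 3 - 1 = 2)
T(y) = -2 (T(y) = -2 + 0 = -2)
o = 4 (o = (-2)**2 = 4)
(n*4)*o = -3*4*4 = -12*4 = -48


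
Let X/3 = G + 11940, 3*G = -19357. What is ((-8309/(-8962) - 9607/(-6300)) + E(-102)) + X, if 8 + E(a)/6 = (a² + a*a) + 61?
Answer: 3998298381017/28230300 ≈ 1.4163e+5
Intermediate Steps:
G = -19357/3 (G = (⅓)*(-19357) = -19357/3 ≈ -6452.3)
E(a) = 318 + 12*a² (E(a) = -48 + 6*((a² + a*a) + 61) = -48 + 6*((a² + a²) + 61) = -48 + 6*(2*a² + 61) = -48 + 6*(61 + 2*a²) = -48 + (366 + 12*a²) = 318 + 12*a²)
X = 16463 (X = 3*(-19357/3 + 11940) = 3*(16463/3) = 16463)
((-8309/(-8962) - 9607/(-6300)) + E(-102)) + X = ((-8309/(-8962) - 9607/(-6300)) + (318 + 12*(-102)²)) + 16463 = ((-8309*(-1/8962) - 9607*(-1/6300)) + (318 + 12*10404)) + 16463 = ((8309/8962 + 9607/6300) + (318 + 124848)) + 16463 = (69222317/28230300 + 125166) + 16463 = 3533542952117/28230300 + 16463 = 3998298381017/28230300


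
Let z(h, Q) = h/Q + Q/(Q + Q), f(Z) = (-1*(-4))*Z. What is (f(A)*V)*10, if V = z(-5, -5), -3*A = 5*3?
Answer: -300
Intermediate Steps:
A = -5 (A = -5*3/3 = -⅓*15 = -5)
f(Z) = 4*Z
z(h, Q) = ½ + h/Q (z(h, Q) = h/Q + Q/((2*Q)) = h/Q + Q*(1/(2*Q)) = h/Q + ½ = ½ + h/Q)
V = 3/2 (V = (-5 + (½)*(-5))/(-5) = -(-5 - 5/2)/5 = -⅕*(-15/2) = 3/2 ≈ 1.5000)
(f(A)*V)*10 = ((4*(-5))*(3/2))*10 = -20*3/2*10 = -30*10 = -300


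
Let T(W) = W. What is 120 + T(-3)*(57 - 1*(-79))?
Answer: -288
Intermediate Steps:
120 + T(-3)*(57 - 1*(-79)) = 120 - 3*(57 - 1*(-79)) = 120 - 3*(57 + 79) = 120 - 3*136 = 120 - 408 = -288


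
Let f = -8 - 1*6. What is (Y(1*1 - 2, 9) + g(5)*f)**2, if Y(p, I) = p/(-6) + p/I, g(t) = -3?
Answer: 573049/324 ≈ 1768.7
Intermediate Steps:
f = -14 (f = -8 - 6 = -14)
Y(p, I) = -p/6 + p/I (Y(p, I) = p*(-1/6) + p/I = -p/6 + p/I)
(Y(1*1 - 2, 9) + g(5)*f)**2 = ((-(1*1 - 2)/6 + (1*1 - 2)/9) - 3*(-14))**2 = ((-(1 - 2)/6 + (1 - 2)*(1/9)) + 42)**2 = ((-1/6*(-1) - 1*1/9) + 42)**2 = ((1/6 - 1/9) + 42)**2 = (1/18 + 42)**2 = (757/18)**2 = 573049/324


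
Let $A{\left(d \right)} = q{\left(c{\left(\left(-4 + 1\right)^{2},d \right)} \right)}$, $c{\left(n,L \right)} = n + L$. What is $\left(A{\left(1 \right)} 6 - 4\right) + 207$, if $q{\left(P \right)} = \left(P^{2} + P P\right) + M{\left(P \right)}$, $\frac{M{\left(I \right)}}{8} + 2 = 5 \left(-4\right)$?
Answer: $347$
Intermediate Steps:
$c{\left(n,L \right)} = L + n$
$M{\left(I \right)} = -176$ ($M{\left(I \right)} = -16 + 8 \cdot 5 \left(-4\right) = -16 + 8 \left(-20\right) = -16 - 160 = -176$)
$q{\left(P \right)} = -176 + 2 P^{2}$ ($q{\left(P \right)} = \left(P^{2} + P P\right) - 176 = \left(P^{2} + P^{2}\right) - 176 = 2 P^{2} - 176 = -176 + 2 P^{2}$)
$A{\left(d \right)} = -176 + 2 \left(9 + d\right)^{2}$ ($A{\left(d \right)} = -176 + 2 \left(d + \left(-4 + 1\right)^{2}\right)^{2} = -176 + 2 \left(d + \left(-3\right)^{2}\right)^{2} = -176 + 2 \left(d + 9\right)^{2} = -176 + 2 \left(9 + d\right)^{2}$)
$\left(A{\left(1 \right)} 6 - 4\right) + 207 = \left(\left(-176 + 2 \left(9 + 1\right)^{2}\right) 6 - 4\right) + 207 = \left(\left(-176 + 2 \cdot 10^{2}\right) 6 - 4\right) + 207 = \left(\left(-176 + 2 \cdot 100\right) 6 - 4\right) + 207 = \left(\left(-176 + 200\right) 6 - 4\right) + 207 = \left(24 \cdot 6 - 4\right) + 207 = \left(144 - 4\right) + 207 = 140 + 207 = 347$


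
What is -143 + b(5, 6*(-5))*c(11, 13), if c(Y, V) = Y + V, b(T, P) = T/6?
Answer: -123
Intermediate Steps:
b(T, P) = T/6 (b(T, P) = T*(1/6) = T/6)
c(Y, V) = V + Y
-143 + b(5, 6*(-5))*c(11, 13) = -143 + ((1/6)*5)*(13 + 11) = -143 + (5/6)*24 = -143 + 20 = -123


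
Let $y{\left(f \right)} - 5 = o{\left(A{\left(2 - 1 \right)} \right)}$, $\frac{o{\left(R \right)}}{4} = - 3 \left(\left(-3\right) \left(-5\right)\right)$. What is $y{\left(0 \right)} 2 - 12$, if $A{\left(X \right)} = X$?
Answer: $-362$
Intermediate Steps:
$o{\left(R \right)} = -180$ ($o{\left(R \right)} = 4 \left(- 3 \left(\left(-3\right) \left(-5\right)\right)\right) = 4 \left(\left(-3\right) 15\right) = 4 \left(-45\right) = -180$)
$y{\left(f \right)} = -175$ ($y{\left(f \right)} = 5 - 180 = -175$)
$y{\left(0 \right)} 2 - 12 = \left(-175\right) 2 - 12 = -350 - 12 = -362$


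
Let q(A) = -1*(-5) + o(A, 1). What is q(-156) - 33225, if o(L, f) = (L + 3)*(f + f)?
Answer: -33526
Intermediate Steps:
o(L, f) = 2*f*(3 + L) (o(L, f) = (3 + L)*(2*f) = 2*f*(3 + L))
q(A) = 11 + 2*A (q(A) = -1*(-5) + 2*1*(3 + A) = 5 + (6 + 2*A) = 11 + 2*A)
q(-156) - 33225 = (11 + 2*(-156)) - 33225 = (11 - 312) - 33225 = -301 - 33225 = -33526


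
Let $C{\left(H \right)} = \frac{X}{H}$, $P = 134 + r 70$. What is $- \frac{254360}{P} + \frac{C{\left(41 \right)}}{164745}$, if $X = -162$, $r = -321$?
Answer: $\frac{23862256219}{2095409960} \approx 11.388$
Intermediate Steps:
$P = -22336$ ($P = 134 - 22470 = -22336$)
$C{\left(H \right)} = - \frac{162}{H}$
$- \frac{254360}{P} + \frac{C{\left(41 \right)}}{164745} = - \frac{254360}{-22336} + \frac{\left(-162\right) \frac{1}{41}}{164745} = \left(-254360\right) \left(- \frac{1}{22336}\right) + \left(-162\right) \frac{1}{41} \cdot \frac{1}{164745} = \frac{31795}{2792} - \frac{18}{750505} = \frac{23862256219}{2095409960}$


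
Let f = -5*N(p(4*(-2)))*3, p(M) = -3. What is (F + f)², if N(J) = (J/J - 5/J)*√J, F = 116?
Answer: 8656 - 9280*I*√3 ≈ 8656.0 - 16073.0*I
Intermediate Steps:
N(J) = √J*(1 - 5/J) (N(J) = (1 - 5/J)*√J = √J*(1 - 5/J))
f = -40*I*√3 (f = -5*(-5 - 3)/√(-3)*3 = -5*(-I*√3/3)*(-8)*3 = -40*I*√3/3*3 = -40*I*√3 ≈ -69.282*I)
(F + f)² = (116 - 40*I*√3)²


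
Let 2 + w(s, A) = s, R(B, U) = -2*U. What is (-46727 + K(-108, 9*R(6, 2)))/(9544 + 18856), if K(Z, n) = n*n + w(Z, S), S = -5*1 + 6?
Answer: -45541/28400 ≈ -1.6036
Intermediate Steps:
S = 1 (S = -5 + 6 = 1)
w(s, A) = -2 + s
K(Z, n) = -2 + Z + n² (K(Z, n) = n*n + (-2 + Z) = n² + (-2 + Z) = -2 + Z + n²)
(-46727 + K(-108, 9*R(6, 2)))/(9544 + 18856) = (-46727 + (-2 - 108 + (9*(-2*2))²))/(9544 + 18856) = (-46727 + (-2 - 108 + (9*(-4))²))/28400 = (-46727 + (-2 - 108 + (-36)²))*(1/28400) = (-46727 + (-2 - 108 + 1296))*(1/28400) = (-46727 + 1186)*(1/28400) = -45541*1/28400 = -45541/28400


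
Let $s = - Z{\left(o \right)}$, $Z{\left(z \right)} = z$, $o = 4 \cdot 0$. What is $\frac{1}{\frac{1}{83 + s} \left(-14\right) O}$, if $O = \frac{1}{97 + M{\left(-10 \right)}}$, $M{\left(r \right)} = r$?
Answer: $- \frac{7221}{14} \approx -515.79$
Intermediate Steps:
$o = 0$
$s = 0$ ($s = \left(-1\right) 0 = 0$)
$O = \frac{1}{87}$ ($O = \frac{1}{97 - 10} = \frac{1}{87} \approx 0.011494$)
$\frac{1}{\frac{1}{83 + s} \left(-14\right) O} = \frac{1}{\frac{1}{83 + 0} \left(-14\right) \frac{1}{87}} = \frac{1}{\frac{1}{83} \left(-14\right) \frac{1}{87}} = \frac{1}{\left(- \frac{14}{83}\right) \frac{1}{87}} = \frac{1}{- \frac{14}{7221}} = - \frac{7221}{14}$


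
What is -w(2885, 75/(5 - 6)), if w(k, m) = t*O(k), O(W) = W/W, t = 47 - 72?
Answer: 25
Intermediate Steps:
t = -25
O(W) = 1
w(k, m) = -25 (w(k, m) = -25*1 = -25)
-w(2885, 75/(5 - 6)) = -1*(-25) = 25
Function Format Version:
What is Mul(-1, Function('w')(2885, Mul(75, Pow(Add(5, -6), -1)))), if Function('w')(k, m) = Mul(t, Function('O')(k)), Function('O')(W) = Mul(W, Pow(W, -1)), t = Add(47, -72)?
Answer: 25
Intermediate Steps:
t = -25
Function('O')(W) = 1
Function('w')(k, m) = -25 (Function('w')(k, m) = Mul(-25, 1) = -25)
Mul(-1, Function('w')(2885, Mul(75, Pow(Add(5, -6), -1)))) = Mul(-1, -25) = 25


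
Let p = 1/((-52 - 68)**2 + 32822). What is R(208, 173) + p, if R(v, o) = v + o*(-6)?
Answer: -39194259/47222 ≈ -830.00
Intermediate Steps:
p = 1/47222 (p = 1/((-120)**2 + 32822) = 1/(14400 + 32822) = 1/47222 ≈ 2.1177e-5)
R(v, o) = v - 6*o
R(208, 173) + p = (208 - 6*173) + 1/47222 = (208 - 1038) + 1/47222 = -830 + 1/47222 = -39194259/47222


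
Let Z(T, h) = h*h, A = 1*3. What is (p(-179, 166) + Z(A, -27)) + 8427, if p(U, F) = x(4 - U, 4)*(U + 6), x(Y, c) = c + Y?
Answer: -23195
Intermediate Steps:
A = 3
x(Y, c) = Y + c
Z(T, h) = h²
p(U, F) = (6 + U)*(8 - U) (p(U, F) = ((4 - U) + 4)*(U + 6) = (8 - U)*(6 + U) = (6 + U)*(8 - U))
(p(-179, 166) + Z(A, -27)) + 8427 = (-(-8 - 179)*(6 - 179) + (-27)²) + 8427 = (-1*(-187)*(-173) + 729) + 8427 = (-32351 + 729) + 8427 = -31622 + 8427 = -23195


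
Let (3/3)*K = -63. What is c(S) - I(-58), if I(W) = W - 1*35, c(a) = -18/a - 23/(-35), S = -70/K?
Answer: 2711/35 ≈ 77.457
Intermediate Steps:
K = -63
S = 10/9 (S = -70/(-63) = -70*(-1/63) = 10/9 ≈ 1.1111)
c(a) = 23/35 - 18/a (c(a) = -18/a - 23*(-1/35) = -18/a + 23/35 = 23/35 - 18/a)
I(W) = -35 + W (I(W) = W - 35 = -35 + W)
c(S) - I(-58) = (23/35 - 18/10/9) - (-35 - 58) = (23/35 - 18*9/10) - 1*(-93) = (23/35 - 81/5) + 93 = -544/35 + 93 = 2711/35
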